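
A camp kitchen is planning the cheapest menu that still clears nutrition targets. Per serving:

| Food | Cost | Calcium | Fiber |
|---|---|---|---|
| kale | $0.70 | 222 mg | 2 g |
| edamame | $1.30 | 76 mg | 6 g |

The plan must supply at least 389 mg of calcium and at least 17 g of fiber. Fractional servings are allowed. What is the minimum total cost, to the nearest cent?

$3.92

This is a tiny linear program; its minimum lies at a vertex of the feasible set. List the vertices and price them.
kale only: max(389/222, 17/2) = 8.5 servings → $5.95.
edamame only: max(389/76, 17/6) = 5.118 servings → $6.65.
kale + edamame with both tight: 0.8831 servings and 2.539 servings → $3.92.
So the least-cost plan costs $3.92.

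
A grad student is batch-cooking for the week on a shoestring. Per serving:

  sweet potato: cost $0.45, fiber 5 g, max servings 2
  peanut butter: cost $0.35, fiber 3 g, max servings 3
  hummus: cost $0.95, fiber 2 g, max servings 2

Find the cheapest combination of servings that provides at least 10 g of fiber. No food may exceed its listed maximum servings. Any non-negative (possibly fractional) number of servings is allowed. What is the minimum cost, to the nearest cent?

Cost per g of fiber: sweet potato $0.0900, peanut butter $0.1167, hummus $0.4750.
Take 2 servings of sweet potato: +10.0 g fiber for $0.90 (total $0.90, still need 0.0 g).
Greedy by cheapest-per-g is optimal for a single linear constraint, so the minimum cost is $0.90.

$0.90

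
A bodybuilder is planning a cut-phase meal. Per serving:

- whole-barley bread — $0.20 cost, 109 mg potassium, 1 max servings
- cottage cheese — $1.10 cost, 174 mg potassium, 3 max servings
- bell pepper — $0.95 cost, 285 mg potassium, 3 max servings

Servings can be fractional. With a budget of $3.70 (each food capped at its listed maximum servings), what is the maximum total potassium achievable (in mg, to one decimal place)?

Potassium per dollar: whole-barley bread 545, bell pepper 300, cottage cheese 158.2.
Take 1 serving of whole-barley bread: spends $0.20, +109.0 mg potassium (running total 109.0 mg).
Take 3 servings of bell pepper: spends $2.85, +855.0 mg potassium (running total 964.0 mg).
Take 0.5909 servings of cottage cheese: spends $0.65, +102.8 mg potassium (running total 1066.8 mg).
Filling greedily by potassium-per-dollar is optimal for one linear limit, giving 1066.8 mg.

1066.8 mg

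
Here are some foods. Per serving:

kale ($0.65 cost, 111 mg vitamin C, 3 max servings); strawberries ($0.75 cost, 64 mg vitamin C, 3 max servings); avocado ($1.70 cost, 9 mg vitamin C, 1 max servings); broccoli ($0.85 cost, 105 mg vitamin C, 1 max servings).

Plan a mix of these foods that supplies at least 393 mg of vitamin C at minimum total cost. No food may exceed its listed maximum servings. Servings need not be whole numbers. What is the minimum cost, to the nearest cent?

$2.44

Cost per mg of vitamin C: kale $0.0059, broccoli $0.0081, strawberries $0.0117, avocado $0.1889.
Take 3 servings of kale: +333.0 mg vitamin C for $1.95 (total $1.95, still need 60.0 mg).
Take 0.5714 servings of broccoli: +60.0 mg vitamin C for $0.49 (total $2.44, still need 0.0 mg).
Greedy by cheapest-per-mg is optimal for a single linear constraint, so the minimum cost is $2.44.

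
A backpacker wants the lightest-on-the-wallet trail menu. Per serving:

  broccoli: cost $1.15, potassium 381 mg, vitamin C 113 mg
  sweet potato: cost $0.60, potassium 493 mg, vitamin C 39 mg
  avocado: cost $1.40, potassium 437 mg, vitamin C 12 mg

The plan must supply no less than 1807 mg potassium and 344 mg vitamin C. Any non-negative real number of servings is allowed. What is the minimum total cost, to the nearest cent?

With two linear requirements the optimum uses one or two foods; enumerate the corners.
broccoli only: max(1807/381, 344/113) = 4.743 servings → $5.45.
sweet potato only: max(1807/493, 344/39) = 8.821 servings → $5.29.
avocado only: max(1807/437, 344/12) = 28.67 servings → $40.13.
broccoli + sweet potato with both tight: 2.426 servings and 1.79 servings → $3.86.
broccoli + avocado with both tight: 2.871 servings and 1.632 servings → $5.59.
sweet potato + avocado: the both-tight solution has a negative serving — not a feasible corner.
So the least-cost plan costs $3.86.

$3.86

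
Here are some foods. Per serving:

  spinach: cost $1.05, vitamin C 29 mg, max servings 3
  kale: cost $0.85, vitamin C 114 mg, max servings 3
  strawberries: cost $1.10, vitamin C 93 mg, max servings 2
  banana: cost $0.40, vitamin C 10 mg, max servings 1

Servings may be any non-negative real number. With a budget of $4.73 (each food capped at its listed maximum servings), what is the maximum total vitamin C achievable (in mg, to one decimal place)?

Vitamin C per dollar: kale 134.1, strawberries 84.55, spinach 27.62, banana 25.
Take 3 servings of kale: spends $2.55, +342.0 mg vitamin C (running total 342.0 mg).
Take 1.982 servings of strawberries: spends $2.18, +184.3 mg vitamin C (running total 526.3 mg).
Filling greedily by vitamin C-per-dollar is optimal for one linear limit, giving 526.3 mg.

526.3 mg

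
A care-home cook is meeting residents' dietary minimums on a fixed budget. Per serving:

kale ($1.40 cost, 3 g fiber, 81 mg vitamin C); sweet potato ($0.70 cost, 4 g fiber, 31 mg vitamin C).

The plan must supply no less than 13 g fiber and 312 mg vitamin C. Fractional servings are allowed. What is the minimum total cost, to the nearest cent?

$5.48

With two linear requirements the optimum uses one or two foods; enumerate the corners.
kale only: max(13/3, 312/81) = 4.333 servings → $6.07.
sweet potato only: max(13/4, 312/31) = 10.06 servings → $7.05.
kale + sweet potato with both tight: 3.658 servings and 0.5065 servings → $5.48.
Cheapest feasible corner: $5.48.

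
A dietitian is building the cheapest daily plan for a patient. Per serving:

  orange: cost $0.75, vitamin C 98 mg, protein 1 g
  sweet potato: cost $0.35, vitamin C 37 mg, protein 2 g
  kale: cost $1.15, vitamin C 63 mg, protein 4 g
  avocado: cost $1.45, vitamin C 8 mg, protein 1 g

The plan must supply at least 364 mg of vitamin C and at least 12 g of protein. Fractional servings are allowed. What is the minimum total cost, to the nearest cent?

Compare the cost at each extreme point of the feasible region.
orange only: max(364/98, 12/1) = 12 servings → $9.00.
sweet potato only: max(364/37, 12/2) = 9.838 servings → $3.44.
kale only: max(364/63, 12/4) = 5.778 servings → $6.64.
avocado only: max(364/8, 12/1) = 45.5 servings → $65.97.
orange + sweet potato with both tight: 1.786 servings and 5.107 servings → $3.13.
orange + kale with both tight: 2.128 servings and 2.468 servings → $4.43.
orange + avocado with both tight: 2.978 servings and 9.022 servings → $15.32.
sweet potato + kale with both targets exact would need a negative amount; discard.
sweet potato + avocado: intersection lies outside the first quadrant.
kale + avocado: the both-tight solution has a negative serving — not a feasible corner.
So the least-cost plan costs $3.13.

$3.13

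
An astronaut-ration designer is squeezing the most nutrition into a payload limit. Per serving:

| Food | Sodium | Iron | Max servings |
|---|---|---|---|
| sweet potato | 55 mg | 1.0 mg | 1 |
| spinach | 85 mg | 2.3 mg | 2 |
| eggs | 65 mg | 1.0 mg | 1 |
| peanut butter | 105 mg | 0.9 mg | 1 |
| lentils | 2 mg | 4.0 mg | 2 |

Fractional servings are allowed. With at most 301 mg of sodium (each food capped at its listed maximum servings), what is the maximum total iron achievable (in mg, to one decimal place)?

Iron per mg sodium: lentils 2, spinach 0.02706, sweet potato 0.01818, eggs 0.01538, peanut butter 0.008571.
Take 2 servings of lentils: uses 4 mg sodium, +8.0 mg iron (running total 8.0 mg).
Take 2 servings of spinach: uses 170 mg sodium, +4.6 mg iron (running total 12.6 mg).
Take 1 serving of sweet potato: uses 55 mg sodium, +1.0 mg iron (running total 13.6 mg).
Take 1 serving of eggs: uses 65 mg sodium, +1.0 mg iron (running total 14.6 mg).
Take 0.06667 servings of peanut butter: uses 7 mg sodium, +0.1 mg iron (running total 14.7 mg).
Filling greedily by iron-per-mg sodium is optimal for one linear limit, giving 14.7 mg.

14.7 mg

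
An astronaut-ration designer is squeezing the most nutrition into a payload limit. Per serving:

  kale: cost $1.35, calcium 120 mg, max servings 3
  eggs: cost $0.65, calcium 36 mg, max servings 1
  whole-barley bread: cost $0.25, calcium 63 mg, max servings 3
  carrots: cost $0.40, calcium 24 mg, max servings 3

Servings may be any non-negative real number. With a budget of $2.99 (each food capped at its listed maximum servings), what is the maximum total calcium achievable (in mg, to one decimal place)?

388.1 mg

Calcium per dollar: whole-barley bread 252, kale 88.89, carrots 60, eggs 55.38.
Take 3 servings of whole-barley bread: spends $0.75, +189.0 mg calcium (running total 189.0 mg).
Take 1.659 servings of kale: spends $2.24, +199.1 mg calcium (running total 388.1 mg).
Filling greedily by calcium-per-dollar is optimal for one linear limit, giving 388.1 mg.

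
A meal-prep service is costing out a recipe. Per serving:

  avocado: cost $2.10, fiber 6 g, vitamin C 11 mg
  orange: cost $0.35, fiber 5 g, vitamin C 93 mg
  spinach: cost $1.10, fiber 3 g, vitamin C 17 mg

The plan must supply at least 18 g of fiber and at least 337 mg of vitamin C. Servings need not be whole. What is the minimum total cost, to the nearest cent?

$1.27

At the optimum either one food covers both requirements or two foods hit both targets exactly; no other combination can be cheaper.
avocado only: max(18/6, 337/11) = 30.64 servings → $64.34.
orange only: max(18/5, 337/93) = 3.624 servings → $1.27.
spinach only: max(18/3, 337/17) = 19.82 servings → $21.81.
avocado + orange with both targets exact would need a negative amount; discard.
avocado + spinach: the both-tight solution has a negative serving — not a feasible corner.
orange + spinach: intersection lies outside the first quadrant.
The minimum over all feasible corners is $1.27.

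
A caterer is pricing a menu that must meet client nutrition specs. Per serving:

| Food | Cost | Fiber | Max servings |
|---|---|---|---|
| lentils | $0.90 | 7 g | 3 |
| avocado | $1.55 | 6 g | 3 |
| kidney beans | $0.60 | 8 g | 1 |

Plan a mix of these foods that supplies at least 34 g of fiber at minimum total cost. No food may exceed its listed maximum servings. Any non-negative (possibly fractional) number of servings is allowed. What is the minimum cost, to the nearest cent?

$4.59

Cost per g of fiber: kidney beans $0.0750, lentils $0.1286, avocado $0.2583.
Take 1 serving of kidney beans: +8.0 g fiber for $0.60 (total $0.60, still need 26.0 g).
Take 3 servings of lentils: +21.0 g fiber for $2.70 (total $3.30, still need 5.0 g).
Take 0.8333 servings of avocado: +5.0 g fiber for $1.29 (total $4.59, still need 0.0 g).
Greedy by cheapest-per-g is optimal for a single linear constraint, so the minimum cost is $4.59.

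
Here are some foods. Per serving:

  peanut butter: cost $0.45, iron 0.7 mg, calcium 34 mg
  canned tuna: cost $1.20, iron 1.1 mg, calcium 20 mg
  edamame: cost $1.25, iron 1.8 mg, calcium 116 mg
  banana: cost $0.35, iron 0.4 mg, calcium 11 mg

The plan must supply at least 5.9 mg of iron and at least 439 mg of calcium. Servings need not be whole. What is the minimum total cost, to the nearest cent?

Compare the cost at each extreme point of the feasible region.
peanut butter only: max(5.9/0.7, 439/34) = 12.91 servings → $5.81.
canned tuna only: max(5.9/1.1, 439/20) = 21.95 servings → $26.34.
edamame only: max(5.9/1.8, 439/116) = 3.784 servings → $4.73.
banana only: max(5.9/0.4, 439/11) = 39.91 servings → $13.97.
peanut butter + canned tuna: the both-tight solution has a negative serving — not a feasible corner.
peanut butter + edamame: the both-tight solution has a negative serving — not a feasible corner.
peanut butter + banana: the both-tight solution has a negative serving — not a feasible corner.
canned tuna + edamame: the both-tight solution has a negative serving — not a feasible corner.
canned tuna + banana with both targets exact would need a negative amount; discard.
edamame + banana: intersection lies outside the first quadrant.
So the least-cost plan costs $4.73.

$4.73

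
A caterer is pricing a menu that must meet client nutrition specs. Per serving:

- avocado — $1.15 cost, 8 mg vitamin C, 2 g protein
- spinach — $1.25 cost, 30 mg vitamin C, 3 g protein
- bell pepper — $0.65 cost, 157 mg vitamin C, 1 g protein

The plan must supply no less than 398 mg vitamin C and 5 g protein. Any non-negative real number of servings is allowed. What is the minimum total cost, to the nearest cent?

$2.64

Two binding constraints pin down two serving amounts, so the optimal mix uses at most two foods. The candidates are each food alone (scaled to the tighter of vitamin C/protein) and each pair with both constraints tight.
avocado only: max(398/8, 5/2) = 49.75 servings → $57.21.
spinach only: max(398/30, 5/3) = 13.27 servings → $16.58.
bell pepper only: max(398/157, 5/1) = 5 servings → $3.25.
avocado + spinach with both targets exact would need a negative amount; discard.
avocado + bell pepper with both tight: 1.265 servings and 2.471 servings → $3.06.
spinach + bell pepper with both tight: 0.8776 servings and 2.367 servings → $2.64.
Cheapest feasible corner: $2.64.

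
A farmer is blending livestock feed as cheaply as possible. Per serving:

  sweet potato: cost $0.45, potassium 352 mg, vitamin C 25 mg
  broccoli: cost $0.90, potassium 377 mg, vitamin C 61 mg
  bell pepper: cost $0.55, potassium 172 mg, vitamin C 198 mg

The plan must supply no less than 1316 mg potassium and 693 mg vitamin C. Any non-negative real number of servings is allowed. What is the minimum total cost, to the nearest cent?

$2.75

With two linear requirements the optimum uses one or two foods; enumerate the corners.
sweet potato only: max(1316/352, 693/25) = 27.72 servings → $12.47.
broccoli only: max(1316/377, 693/61) = 11.36 servings → $10.22.
bell pepper only: max(1316/172, 693/198) = 7.651 servings → $4.21.
sweet potato + broccoli: the both-tight solution has a negative serving — not a feasible corner.
sweet potato + bell pepper with both tight: 2.162 servings and 3.227 servings → $2.75.
broccoli + bell pepper with both tight: 2.204 servings and 2.821 servings → $3.53.
The minimum over all feasible corners is $2.75.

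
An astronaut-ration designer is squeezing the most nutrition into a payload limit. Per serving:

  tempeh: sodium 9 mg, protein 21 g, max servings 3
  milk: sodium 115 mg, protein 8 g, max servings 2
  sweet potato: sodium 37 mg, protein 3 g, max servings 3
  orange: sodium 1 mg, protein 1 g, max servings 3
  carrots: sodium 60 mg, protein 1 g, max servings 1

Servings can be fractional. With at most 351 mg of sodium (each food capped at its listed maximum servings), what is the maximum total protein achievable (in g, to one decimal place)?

Protein per mg sodium: tempeh 2.333, orange 1, sweet potato 0.08108, milk 0.06957, carrots 0.01667.
Take 3 servings of tempeh: uses 27 mg sodium, +63.0 g protein (running total 63.0 g).
Take 3 servings of orange: uses 3 mg sodium, +3.0 g protein (running total 66.0 g).
Take 3 servings of sweet potato: uses 111 mg sodium, +9.0 g protein (running total 75.0 g).
Take 1.826 servings of milk: uses 210 mg sodium, +14.6 g protein (running total 89.6 g).
Filling greedily by protein-per-mg sodium is optimal for one linear limit, giving 89.6 g.

89.6 g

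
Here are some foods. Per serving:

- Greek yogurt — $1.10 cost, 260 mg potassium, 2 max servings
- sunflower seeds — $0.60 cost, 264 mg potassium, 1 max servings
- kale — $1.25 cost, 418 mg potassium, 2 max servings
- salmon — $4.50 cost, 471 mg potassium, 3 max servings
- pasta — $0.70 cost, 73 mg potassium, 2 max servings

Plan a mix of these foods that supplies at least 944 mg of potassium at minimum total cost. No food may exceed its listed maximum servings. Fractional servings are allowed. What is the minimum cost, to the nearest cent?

$2.63

Cost per mg of potassium: sunflower seeds $0.0023, kale $0.0030, Greek yogurt $0.0042, salmon $0.0096, pasta $0.0096.
Take 1 serving of sunflower seeds: +264.0 mg potassium for $0.60 (total $0.60, still need 680.0 mg).
Take 1.627 servings of kale: +680.0 mg potassium for $2.03 (total $2.63, still need 0.0 mg).
Filling from the cheapest source first is optimal under one linear minimum: $2.63.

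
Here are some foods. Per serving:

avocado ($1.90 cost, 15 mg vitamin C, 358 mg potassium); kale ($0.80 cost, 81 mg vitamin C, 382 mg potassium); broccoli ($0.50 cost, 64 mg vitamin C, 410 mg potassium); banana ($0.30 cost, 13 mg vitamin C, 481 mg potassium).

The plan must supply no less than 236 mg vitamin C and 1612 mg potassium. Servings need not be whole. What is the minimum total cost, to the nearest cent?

For a min-cost LP with two ≥-constraints, a basic feasible solution has at most two positive variables.
avocado only: max(236/15, 1612/358) = 15.73 servings → $29.89.
kale only: max(236/81, 1612/382) = 4.22 servings → $3.38.
broccoli only: max(236/64, 1612/410) = 3.932 servings → $1.97.
banana only: max(236/13, 1612/481) = 18.15 servings → $5.45.
avocado + kale with both tight: 1.737 servings and 2.592 servings → $5.37.
avocado + broccoli with both tight: 0.3823 servings and 3.598 servings → $2.53.
avocado + banana with both targets exact would need a negative amount; discard.
kale + broccoli with both targets exact would need a negative amount; discard.
kale + banana with both tight: 2.723 servings and 1.189 servings → $2.53.
broccoli + banana with both tight: 3.636 servings and 0.2517 servings → $1.89.
Cheapest feasible corner: $1.89.

$1.89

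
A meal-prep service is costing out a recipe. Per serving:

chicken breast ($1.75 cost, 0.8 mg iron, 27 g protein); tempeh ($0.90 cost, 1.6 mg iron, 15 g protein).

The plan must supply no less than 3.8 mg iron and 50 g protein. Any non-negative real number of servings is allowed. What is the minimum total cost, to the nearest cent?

$3.00

A basic optimal solution has at most two foods positive. Try each food alone and each pair with both targets met exactly.
chicken breast only: max(3.8/0.8, 50/27) = 4.75 servings → $8.31.
tempeh only: max(3.8/1.6, 50/15) = 3.333 servings → $3.00.
chicken breast + tempeh with both tight: 0.7372 servings and 2.006 servings → $3.10.
So the least-cost plan costs $3.00.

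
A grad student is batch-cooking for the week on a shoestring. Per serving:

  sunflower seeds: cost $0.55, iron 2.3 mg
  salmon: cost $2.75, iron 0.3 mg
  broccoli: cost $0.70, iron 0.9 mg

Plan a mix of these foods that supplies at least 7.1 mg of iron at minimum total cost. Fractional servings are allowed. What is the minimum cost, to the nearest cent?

Cost per mg of iron: sunflower seeds $0.2391, broccoli $0.7778, salmon $9.1667.
With no serving limits, use only sunflower seeds: 7.1 mg / 2.3 mg = 3.087 servings × $0.55 = $1.70.

$1.70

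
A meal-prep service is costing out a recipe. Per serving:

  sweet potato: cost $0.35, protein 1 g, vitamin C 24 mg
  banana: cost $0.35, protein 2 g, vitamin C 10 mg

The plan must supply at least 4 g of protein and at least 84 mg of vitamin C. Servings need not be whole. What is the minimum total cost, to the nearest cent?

$1.29

Check every corner: each single food scaled to meet both minima, and each pair solved so both constraints bind.
sweet potato only: max(4/1, 84/24) = 4 servings → $1.40.
banana only: max(4/2, 84/10) = 8.4 servings → $2.94.
sweet potato + banana with both tight: 3.368 servings and 0.3158 servings → $1.29.
Cheapest feasible corner: $1.29.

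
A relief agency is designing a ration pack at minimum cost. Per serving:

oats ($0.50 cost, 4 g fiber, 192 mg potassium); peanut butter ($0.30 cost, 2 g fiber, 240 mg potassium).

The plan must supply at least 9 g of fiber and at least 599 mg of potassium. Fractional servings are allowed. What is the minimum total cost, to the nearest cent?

$1.18

This is a tiny linear program; its minimum lies at a vertex of the feasible set. List the vertices and price them.
oats only: max(9/4, 599/192) = 3.12 servings → $1.56.
peanut butter only: max(9/2, 599/240) = 4.5 servings → $1.35.
oats + peanut butter with both tight: 1.67 servings and 1.16 servings → $1.18.
Cheapest feasible corner: $1.18.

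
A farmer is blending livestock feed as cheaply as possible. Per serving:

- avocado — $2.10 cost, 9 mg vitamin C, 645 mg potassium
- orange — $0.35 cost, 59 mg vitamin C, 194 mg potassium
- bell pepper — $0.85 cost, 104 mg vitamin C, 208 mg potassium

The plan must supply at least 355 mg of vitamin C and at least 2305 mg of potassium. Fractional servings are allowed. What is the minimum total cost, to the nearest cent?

avocado only: max(355/9, 2305/645) = 39.44 servings → $82.83.
orange only: max(355/59, 2305/194) = 11.88 servings → $4.16.
bell pepper only: max(355/104, 2305/208) = 11.08 servings → $9.42.
avocado + orange with both tight: 1.849 servings and 5.735 servings → $5.89.
avocado + bell pepper with both tight: 2.544 servings and 3.193 servings → $8.06.
orange + bell pepper: the both-tight solution has a negative serving — not a feasible corner.
Cheapest feasible corner: $4.16.

$4.16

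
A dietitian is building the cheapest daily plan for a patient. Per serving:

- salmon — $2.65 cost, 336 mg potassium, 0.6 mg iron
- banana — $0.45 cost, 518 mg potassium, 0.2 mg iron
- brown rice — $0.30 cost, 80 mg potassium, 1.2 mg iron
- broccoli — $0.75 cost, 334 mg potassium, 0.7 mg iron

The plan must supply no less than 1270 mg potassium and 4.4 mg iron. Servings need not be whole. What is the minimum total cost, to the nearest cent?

Two binding constraints pin down two serving amounts, so the optimal mix uses at most two foods. The candidates are each food alone (scaled to the tighter of potassium/iron) and each pair with both constraints tight.
salmon only: max(1270/336, 4.4/0.6) = 7.333 servings → $19.43.
banana only: max(1270/518, 4.4/0.2) = 22 servings → $9.90.
brown rice only: max(1270/80, 4.4/1.2) = 15.88 servings → $4.76.
broccoli only: max(1270/334, 4.4/0.7) = 6.286 servings → $4.71.
salmon + banana with both targets exact would need a negative amount; discard.
salmon + brown rice with both tight: 3.3 servings and 2.017 servings → $9.35.
salmon + broccoli with both targets exact would need a negative amount; discard.
banana + brown rice with both tight: 1.935 servings and 3.344 servings → $1.87.
banana + broccoli with both targets exact would need a negative amount; discard.
brown rice + broccoli with both tight: 1.684 servings and 3.399 servings → $3.05.
Cheapest feasible corner: $1.87.

$1.87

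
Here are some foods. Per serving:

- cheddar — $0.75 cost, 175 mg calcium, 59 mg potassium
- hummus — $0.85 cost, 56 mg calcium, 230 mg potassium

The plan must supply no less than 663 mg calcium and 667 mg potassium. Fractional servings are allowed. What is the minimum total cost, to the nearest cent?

$4.12

An LP optimum is at a vertex; with two nutrient constraints at most two foods are used. Check each candidate.
cheddar only: max(663/175, 667/59) = 11.31 servings → $8.48.
hummus only: max(663/56, 667/230) = 11.84 servings → $10.06.
cheddar + hummus with both tight: 3.116 servings and 2.101 servings → $4.12.
So the least-cost plan costs $4.12.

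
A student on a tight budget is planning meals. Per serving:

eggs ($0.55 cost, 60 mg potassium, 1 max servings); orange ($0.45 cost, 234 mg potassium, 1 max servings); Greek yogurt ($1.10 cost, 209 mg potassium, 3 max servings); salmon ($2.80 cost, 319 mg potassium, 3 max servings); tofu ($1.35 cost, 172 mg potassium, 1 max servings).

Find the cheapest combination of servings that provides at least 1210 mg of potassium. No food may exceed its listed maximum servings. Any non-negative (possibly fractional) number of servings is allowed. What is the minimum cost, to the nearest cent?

$6.65

Cost per mg of potassium: orange $0.0019, Greek yogurt $0.0053, tofu $0.0078, salmon $0.0088, eggs $0.0092.
Take 1 serving of orange: +234.0 mg potassium for $0.45 (total $0.45, still need 976.0 mg).
Take 3 servings of Greek yogurt: +627.0 mg potassium for $3.30 (total $3.75, still need 349.0 mg).
Take 1 serving of tofu: +172.0 mg potassium for $1.35 (total $5.10, still need 177.0 mg).
Take 0.5549 servings of salmon: +177.0 mg potassium for $1.55 (total $6.65, still need 0.0 mg).
Greedy by cheapest-per-mg is optimal for a single linear constraint, so the minimum cost is $6.65.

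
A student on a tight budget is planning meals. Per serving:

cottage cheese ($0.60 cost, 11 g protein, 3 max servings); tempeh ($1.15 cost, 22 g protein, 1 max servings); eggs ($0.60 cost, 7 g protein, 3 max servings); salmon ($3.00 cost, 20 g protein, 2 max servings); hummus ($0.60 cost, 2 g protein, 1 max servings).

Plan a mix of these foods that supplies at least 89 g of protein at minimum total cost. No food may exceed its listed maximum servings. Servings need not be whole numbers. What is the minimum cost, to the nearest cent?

$6.70

Cost per g of protein: tempeh $0.0523, cottage cheese $0.0545, eggs $0.0857, salmon $0.1500, hummus $0.3000.
Take 1 serving of tempeh: +22.0 g protein for $1.15 (total $1.15, still need 67.0 g).
Take 3 servings of cottage cheese: +33.0 g protein for $1.80 (total $2.95, still need 34.0 g).
Take 3 servings of eggs: +21.0 g protein for $1.80 (total $4.75, still need 13.0 g).
Take 0.65 servings of salmon: +13.0 g protein for $1.95 (total $6.70, still need 0.0 g).
Greedy by cheapest-per-g is optimal for a single linear constraint, so the minimum cost is $6.70.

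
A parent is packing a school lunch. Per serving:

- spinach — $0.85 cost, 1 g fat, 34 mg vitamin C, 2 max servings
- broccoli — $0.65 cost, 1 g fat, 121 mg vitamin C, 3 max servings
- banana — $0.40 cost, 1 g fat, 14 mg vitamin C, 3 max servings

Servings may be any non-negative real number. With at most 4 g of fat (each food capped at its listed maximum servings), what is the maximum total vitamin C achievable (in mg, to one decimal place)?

397.0 mg

Vitamin C per g fat: broccoli 121, spinach 34, banana 14.
Take 3 servings of broccoli: uses 3 g fat, +363.0 mg vitamin C (running total 363.0 mg).
Take 1 serving of spinach: uses 1 g fat, +34.0 mg vitamin C (running total 397.0 mg).
Filling greedily by vitamin C-per-g fat is optimal for one linear limit, giving 397.0 mg.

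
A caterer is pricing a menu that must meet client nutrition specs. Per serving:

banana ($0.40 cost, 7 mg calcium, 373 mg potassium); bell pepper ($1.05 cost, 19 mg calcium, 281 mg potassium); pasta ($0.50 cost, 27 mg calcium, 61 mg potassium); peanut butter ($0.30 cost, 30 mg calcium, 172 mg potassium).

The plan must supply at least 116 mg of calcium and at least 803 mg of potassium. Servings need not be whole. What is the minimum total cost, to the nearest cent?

$1.30

banana only: max(116/7, 803/373) = 16.57 servings → $6.63.
bell pepper only: max(116/19, 803/281) = 6.105 servings → $6.41.
pasta only: max(116/27, 803/61) = 13.16 servings → $6.58.
peanut butter only: max(116/30, 803/172) = 4.669 servings → $1.40.
banana + bell pepper with both targets exact would need a negative amount; discard.
banana + pasta with both tight: 1.514 servings and 3.904 servings → $2.56.
banana + peanut butter with both tight: 0.4144 servings and 3.77 servings → $1.30.
bell pepper + pasta with both tight: 2.272 servings and 2.697 servings → $3.73.
bell pepper + peanut butter with both tight: 0.8016 servings and 3.359 servings → $1.85.
pasta + peanut butter: intersection lies outside the first quadrant.
So the least-cost plan costs $1.30.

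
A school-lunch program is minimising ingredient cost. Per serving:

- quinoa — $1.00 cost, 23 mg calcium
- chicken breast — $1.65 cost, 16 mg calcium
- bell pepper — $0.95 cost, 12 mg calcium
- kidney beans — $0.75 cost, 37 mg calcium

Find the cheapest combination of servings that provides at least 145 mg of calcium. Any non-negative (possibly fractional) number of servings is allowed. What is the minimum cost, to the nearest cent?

Cost per mg of calcium: kidney beans $0.0203, quinoa $0.0435, bell pepper $0.0792, chicken breast $0.1031.
With no serving limits, use only kidney beans: 145 mg / 37 mg = 3.919 servings × $0.75 = $2.94.

$2.94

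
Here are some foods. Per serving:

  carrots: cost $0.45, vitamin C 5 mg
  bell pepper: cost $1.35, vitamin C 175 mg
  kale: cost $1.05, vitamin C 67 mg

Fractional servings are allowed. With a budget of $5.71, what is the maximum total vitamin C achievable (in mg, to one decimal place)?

Vitamin C per dollar: bell pepper 129.6, kale 63.81, carrots 11.11.
With no serving limits, spend the whole cost allowance on bell pepper: $5.71 / $1.35 × 175 mg = 740.2 mg.

740.2 mg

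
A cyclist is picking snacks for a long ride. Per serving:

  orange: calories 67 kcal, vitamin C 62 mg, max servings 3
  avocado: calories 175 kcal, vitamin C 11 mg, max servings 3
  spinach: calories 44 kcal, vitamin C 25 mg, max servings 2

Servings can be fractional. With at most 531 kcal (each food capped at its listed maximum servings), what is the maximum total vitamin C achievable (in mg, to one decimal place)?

251.2 mg

Vitamin C per kcal: orange 0.9254, spinach 0.5682, avocado 0.06286.
Take 3 servings of orange: uses 201 kcal, +186.0 mg vitamin C (running total 186.0 mg).
Take 2 servings of spinach: uses 88 kcal, +50.0 mg vitamin C (running total 236.0 mg).
Take 1.383 servings of avocado: uses 242 kcal, +15.2 mg vitamin C (running total 251.2 mg).
Filling greedily by vitamin C-per-kcal is optimal for one linear limit, giving 251.2 mg.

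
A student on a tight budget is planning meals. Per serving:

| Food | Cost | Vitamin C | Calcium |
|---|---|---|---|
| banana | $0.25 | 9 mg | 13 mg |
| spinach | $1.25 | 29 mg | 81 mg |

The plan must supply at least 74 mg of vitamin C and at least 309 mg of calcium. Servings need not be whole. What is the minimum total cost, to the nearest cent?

Compare the cost at each extreme point of the feasible region.
banana only: max(74/9, 309/13) = 23.77 servings → $5.94.
spinach only: max(74/29, 309/81) = 3.815 servings → $4.77.
banana + spinach: the both-tight solution has a negative serving — not a feasible corner.
Cheapest feasible corner: $4.77.

$4.77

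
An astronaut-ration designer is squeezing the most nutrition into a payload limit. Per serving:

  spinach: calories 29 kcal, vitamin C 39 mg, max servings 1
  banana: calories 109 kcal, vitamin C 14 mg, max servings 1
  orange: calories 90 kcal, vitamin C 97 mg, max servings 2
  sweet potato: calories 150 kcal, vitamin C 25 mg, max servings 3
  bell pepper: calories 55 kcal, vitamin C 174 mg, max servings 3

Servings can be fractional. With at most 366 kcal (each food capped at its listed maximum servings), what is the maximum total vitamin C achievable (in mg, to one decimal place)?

746.4 mg

Vitamin C per kcal: bell pepper 3.164, spinach 1.345, orange 1.078, sweet potato 0.1667, banana 0.1284.
Take 3 servings of bell pepper: uses 165 kcal, +522.0 mg vitamin C (running total 522.0 mg).
Take 1 serving of spinach: uses 29 kcal, +39.0 mg vitamin C (running total 561.0 mg).
Take 1.911 servings of orange: uses 172 kcal, +185.4 mg vitamin C (running total 746.4 mg).
Filling greedily by vitamin C-per-kcal is optimal for one linear limit, giving 746.4 mg.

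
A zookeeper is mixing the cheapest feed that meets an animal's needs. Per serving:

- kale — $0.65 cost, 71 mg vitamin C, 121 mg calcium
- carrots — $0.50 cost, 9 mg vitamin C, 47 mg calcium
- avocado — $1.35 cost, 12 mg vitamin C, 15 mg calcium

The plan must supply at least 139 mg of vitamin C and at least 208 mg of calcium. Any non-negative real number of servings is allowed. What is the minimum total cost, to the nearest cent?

$1.27

kale only: max(139/71, 208/121) = 1.958 servings → $1.27.
carrots only: max(139/9, 208/47) = 15.44 servings → $7.72.
avocado only: max(139/12, 208/15) = 13.87 servings → $18.72.
kale + carrots: the both-tight solution has a negative serving — not a feasible corner.
kale + avocado with both tight: 1.062 servings and 5.3 servings → $7.84.
carrots + avocado with both tight: 0.958 servings and 10.86 servings → $15.15.
The minimum over all feasible corners is $1.27.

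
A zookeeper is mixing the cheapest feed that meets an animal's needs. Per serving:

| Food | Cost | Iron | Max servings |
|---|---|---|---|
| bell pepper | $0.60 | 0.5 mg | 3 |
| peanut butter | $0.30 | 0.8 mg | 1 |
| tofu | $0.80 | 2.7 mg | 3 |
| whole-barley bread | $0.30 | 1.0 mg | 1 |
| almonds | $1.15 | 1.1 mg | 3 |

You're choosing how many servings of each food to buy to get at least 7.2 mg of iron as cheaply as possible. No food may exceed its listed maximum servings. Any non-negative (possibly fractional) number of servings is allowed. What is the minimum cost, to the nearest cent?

$2.13

Cost per mg of iron: tofu $0.2963, whole-barley bread $0.3000, peanut butter $0.3750, almonds $1.0455, bell pepper $1.2000.
Take 2.667 servings of tofu: +7.2 mg iron for $2.13 (total $2.13, still need 0.0 mg).
Filling from the cheapest source first is optimal under one linear minimum: $2.13.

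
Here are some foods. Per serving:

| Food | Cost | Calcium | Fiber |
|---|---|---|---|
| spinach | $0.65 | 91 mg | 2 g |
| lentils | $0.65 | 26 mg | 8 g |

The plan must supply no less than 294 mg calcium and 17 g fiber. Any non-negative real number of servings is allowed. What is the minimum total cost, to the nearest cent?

Minimising a linear cost over {calcium ≥ 294, fiber ≥ 17, servings ≥ 0} — the optimum is at a vertex, using one or two foods.
spinach only: max(294/91, 17/2) = 8.5 servings → $5.53.
lentils only: max(294/26, 17/8) = 11.31 servings → $7.35.
spinach + lentils with both tight: 2.825 servings and 1.419 servings → $2.76.
Cheapest feasible corner: $2.76.

$2.76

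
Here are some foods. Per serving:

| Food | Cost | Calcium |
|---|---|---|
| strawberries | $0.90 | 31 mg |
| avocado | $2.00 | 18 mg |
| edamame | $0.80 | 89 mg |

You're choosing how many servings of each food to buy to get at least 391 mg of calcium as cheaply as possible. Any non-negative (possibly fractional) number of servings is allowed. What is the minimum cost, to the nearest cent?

$3.51

Cost per mg of calcium: edamame $0.0090, strawberries $0.0290, avocado $0.1111.
With no serving limits, use only edamame: 391 mg / 89 mg = 4.393 servings × $0.80 = $3.51.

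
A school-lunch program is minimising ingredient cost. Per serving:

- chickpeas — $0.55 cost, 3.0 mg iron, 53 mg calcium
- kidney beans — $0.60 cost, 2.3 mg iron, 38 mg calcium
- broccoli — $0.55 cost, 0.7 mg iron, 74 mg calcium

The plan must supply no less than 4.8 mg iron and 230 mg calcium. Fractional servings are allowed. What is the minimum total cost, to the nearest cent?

$1.87

This is a tiny linear program; its minimum lies at a vertex of the feasible set. List the vertices and price them.
chickpeas only: max(4.8/3.0, 230/53) = 4.34 servings → $2.39.
kidney beans only: max(4.8/2.3, 230/38) = 6.053 servings → $3.63.
broccoli only: max(4.8/0.7, 230/74) = 6.857 servings → $3.77.
chickpeas + kidney beans: intersection lies outside the first quadrant.
chickpeas + broccoli with both tight: 1.05 servings and 2.356 servings → $1.87.
kidney beans + broccoli with both tight: 1.352 servings and 2.414 servings → $2.14.
Cheapest feasible corner: $1.87.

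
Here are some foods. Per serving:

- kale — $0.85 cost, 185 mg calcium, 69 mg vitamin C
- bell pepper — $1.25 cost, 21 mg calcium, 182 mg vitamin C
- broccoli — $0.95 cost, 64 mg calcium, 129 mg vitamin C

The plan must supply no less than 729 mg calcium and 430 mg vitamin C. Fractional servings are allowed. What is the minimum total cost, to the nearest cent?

Minimising a linear cost over {calcium ≥ 729, vitamin C ≥ 430, servings ≥ 0} — the optimum is at a vertex, using one or two foods.
kale only: max(729/185, 430/69) = 6.232 servings → $5.30.
bell pepper only: max(729/21, 430/182) = 34.71 servings → $43.39.
broccoli only: max(729/64, 430/129) = 11.39 servings → $10.82.
kale + bell pepper with both tight: 3.837 servings and 0.9078 servings → $4.40.
kale + broccoli with both tight: 3.42 servings and 1.504 servings → $4.34.
bell pepper + broccoli: intersection lies outside the first quadrant.
Cheapest feasible corner: $4.34.

$4.34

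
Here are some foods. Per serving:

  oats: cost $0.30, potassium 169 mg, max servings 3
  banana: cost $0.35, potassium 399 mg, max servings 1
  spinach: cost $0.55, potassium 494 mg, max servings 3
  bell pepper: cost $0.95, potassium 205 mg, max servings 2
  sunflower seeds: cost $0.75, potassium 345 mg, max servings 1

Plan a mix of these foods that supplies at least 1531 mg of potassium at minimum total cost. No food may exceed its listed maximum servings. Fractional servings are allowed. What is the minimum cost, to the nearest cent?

$1.61

Cost per mg of potassium: banana $0.0009, spinach $0.0011, oats $0.0018, sunflower seeds $0.0022, bell pepper $0.0046.
Take 1 serving of banana: +399.0 mg potassium for $0.35 (total $0.35, still need 1132.0 mg).
Take 2.291 servings of spinach: +1132.0 mg potassium for $1.26 (total $1.61, still need 0.0 mg).
Filling from the cheapest source first is optimal under one linear minimum: $1.61.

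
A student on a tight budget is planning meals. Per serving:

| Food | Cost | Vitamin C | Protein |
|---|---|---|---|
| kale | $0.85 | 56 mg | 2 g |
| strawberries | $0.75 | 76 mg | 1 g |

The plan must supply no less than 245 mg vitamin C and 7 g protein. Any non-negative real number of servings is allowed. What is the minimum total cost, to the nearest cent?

The cheapest plan sits at a corner of the feasible region — with two constraints it uses at most two foods.
kale only: max(245/56, 7/2) = 4.375 servings → $3.72.
strawberries only: max(245/76, 7/1) = 7 servings → $5.25.
kale + strawberries with both tight: 2.99 servings and 1.021 servings → $3.31.
The minimum over all feasible corners is $3.31.

$3.31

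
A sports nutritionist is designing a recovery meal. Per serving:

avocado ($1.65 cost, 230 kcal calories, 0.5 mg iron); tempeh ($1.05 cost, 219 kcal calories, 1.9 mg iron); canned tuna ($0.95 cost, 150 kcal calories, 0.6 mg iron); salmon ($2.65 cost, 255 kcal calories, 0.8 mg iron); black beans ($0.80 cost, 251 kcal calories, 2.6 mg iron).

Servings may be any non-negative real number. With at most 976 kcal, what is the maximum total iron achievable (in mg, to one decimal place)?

10.1 mg

Iron per kcal: black beans 0.01036, tempeh 0.008676, canned tuna 0.004, salmon 0.003137, avocado 0.002174.
With no serving limits, spend the whole calories allowance on black beans: 976 kcal / 251 kcal × 2.6 mg = 10.1 mg.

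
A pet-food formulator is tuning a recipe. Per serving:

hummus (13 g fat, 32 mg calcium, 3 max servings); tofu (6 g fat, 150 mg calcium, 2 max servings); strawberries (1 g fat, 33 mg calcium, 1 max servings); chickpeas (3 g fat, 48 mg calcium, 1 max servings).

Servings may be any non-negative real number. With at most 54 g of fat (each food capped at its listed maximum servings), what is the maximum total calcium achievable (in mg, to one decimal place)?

Calcium per g fat: strawberries 33, tofu 25, chickpeas 16, hummus 2.462.
Take 1 serving of strawberries: uses 1 g fat, +33.0 mg calcium (running total 33.0 mg).
Take 2 servings of tofu: uses 12 g fat, +300.0 mg calcium (running total 333.0 mg).
Take 1 serving of chickpeas: uses 3 g fat, +48.0 mg calcium (running total 381.0 mg).
Take 2.923 servings of hummus: uses 38 g fat, +93.5 mg calcium (running total 474.5 mg).
Filling greedily by calcium-per-g fat is optimal for one linear limit, giving 474.5 mg.

474.5 mg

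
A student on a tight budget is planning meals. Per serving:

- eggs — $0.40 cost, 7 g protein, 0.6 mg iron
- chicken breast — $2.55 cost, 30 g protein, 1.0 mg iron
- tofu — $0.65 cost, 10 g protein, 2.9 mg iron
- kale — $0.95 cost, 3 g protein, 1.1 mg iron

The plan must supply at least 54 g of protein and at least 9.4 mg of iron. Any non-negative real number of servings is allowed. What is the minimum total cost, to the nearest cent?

eggs only: max(54/7, 9.4/0.6) = 15.67 servings → $6.27.
chicken breast only: max(54/30, 9.4/1.0) = 9.4 servings → $23.97.
tofu only: max(54/10, 9.4/2.9) = 5.4 servings → $3.51.
kale only: max(54/3, 9.4/1.1) = 18 servings → $17.10.
eggs + chicken breast: intersection lies outside the first quadrant.
eggs + tofu with both tight: 4.378 servings and 2.336 servings → $3.27.
eggs + kale with both tight: 5.288 servings and 5.661 servings → $7.49.
chicken breast + tofu with both tight: 0.813 servings and 2.961 servings → $4.00.
chicken breast + kale with both tight: 1.04 servings and 7.6 servings → $9.87.
tofu + kale: intersection lies outside the first quadrant.
The minimum over all feasible corners is $3.27.

$3.27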